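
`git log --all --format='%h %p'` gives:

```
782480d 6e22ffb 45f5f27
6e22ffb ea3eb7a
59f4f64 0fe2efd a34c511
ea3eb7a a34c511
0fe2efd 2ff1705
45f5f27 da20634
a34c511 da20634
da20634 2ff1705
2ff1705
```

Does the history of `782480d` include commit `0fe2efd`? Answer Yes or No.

Ancestors of 782480d: {2ff1705, 45f5f27, 6e22ffb, 782480d, a34c511, da20634, ea3eb7a}.
0fe2efd is not in that set, so it is not an ancestor of 782480d.

No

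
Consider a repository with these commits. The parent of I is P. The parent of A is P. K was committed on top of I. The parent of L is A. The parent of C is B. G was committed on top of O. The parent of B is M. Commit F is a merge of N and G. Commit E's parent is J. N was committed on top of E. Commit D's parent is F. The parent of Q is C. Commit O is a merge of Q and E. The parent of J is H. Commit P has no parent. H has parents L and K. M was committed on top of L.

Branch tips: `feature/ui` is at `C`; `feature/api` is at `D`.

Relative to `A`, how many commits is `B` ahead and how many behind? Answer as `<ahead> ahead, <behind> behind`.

Reachable from B: {A, B, L, M, P}.
Reachable from A: {A, P}.
Only in B's history (ahead): {B, L, M} — 3.
Only in A's history (behind): {} — 0.

3 ahead, 0 behind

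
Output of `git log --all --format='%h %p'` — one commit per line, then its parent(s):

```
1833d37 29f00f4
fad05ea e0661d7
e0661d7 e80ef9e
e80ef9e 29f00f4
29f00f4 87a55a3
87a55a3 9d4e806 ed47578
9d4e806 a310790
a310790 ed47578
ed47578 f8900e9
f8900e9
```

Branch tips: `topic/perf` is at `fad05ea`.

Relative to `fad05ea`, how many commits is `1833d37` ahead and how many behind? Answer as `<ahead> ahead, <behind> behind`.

Reachable from 1833d37: {1833d37, 29f00f4, 87a55a3, 9d4e806, a310790, ed47578, f8900e9}.
Reachable from fad05ea: {29f00f4, 87a55a3, 9d4e806, a310790, e0661d7, e80ef9e, ed47578, f8900e9, fad05ea}.
Only in 1833d37's history (ahead): {1833d37} — 1.
Only in fad05ea's history (behind): {e0661d7, e80ef9e, fad05ea} — 3.

1 ahead, 3 behind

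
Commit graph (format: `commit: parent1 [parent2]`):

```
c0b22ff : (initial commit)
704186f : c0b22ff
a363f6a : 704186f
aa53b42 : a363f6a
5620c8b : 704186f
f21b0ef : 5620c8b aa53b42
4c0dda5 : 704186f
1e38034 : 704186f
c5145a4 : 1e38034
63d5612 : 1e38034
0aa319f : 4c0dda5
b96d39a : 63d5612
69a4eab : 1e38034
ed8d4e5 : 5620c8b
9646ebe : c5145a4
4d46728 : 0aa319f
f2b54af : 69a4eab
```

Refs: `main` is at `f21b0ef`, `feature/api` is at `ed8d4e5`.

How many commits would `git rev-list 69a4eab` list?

4

Walking parent pointers from 69a4eab: reachable set = {1e38034, 69a4eab, 704186f, c0b22ff}.
That is 4 commits.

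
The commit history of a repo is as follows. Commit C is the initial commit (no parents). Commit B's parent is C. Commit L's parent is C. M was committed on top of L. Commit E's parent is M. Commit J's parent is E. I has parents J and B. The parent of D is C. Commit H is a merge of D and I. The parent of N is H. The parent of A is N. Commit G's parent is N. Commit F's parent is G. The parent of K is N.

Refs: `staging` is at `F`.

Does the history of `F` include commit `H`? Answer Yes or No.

Yes

Ancestors of F (commits reachable by following parents): {B, C, D, E, F, G, H, I, J, L, M, N}.
H is in that set, so it is an ancestor of F.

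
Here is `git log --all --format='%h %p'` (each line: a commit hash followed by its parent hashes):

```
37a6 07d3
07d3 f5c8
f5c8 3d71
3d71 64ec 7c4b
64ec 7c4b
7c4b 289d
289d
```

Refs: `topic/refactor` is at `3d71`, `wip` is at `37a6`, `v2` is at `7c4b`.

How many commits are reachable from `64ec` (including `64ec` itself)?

Walking parent pointers from 64ec: reachable set = {289d, 64ec, 7c4b}.
That is 3 commits.

3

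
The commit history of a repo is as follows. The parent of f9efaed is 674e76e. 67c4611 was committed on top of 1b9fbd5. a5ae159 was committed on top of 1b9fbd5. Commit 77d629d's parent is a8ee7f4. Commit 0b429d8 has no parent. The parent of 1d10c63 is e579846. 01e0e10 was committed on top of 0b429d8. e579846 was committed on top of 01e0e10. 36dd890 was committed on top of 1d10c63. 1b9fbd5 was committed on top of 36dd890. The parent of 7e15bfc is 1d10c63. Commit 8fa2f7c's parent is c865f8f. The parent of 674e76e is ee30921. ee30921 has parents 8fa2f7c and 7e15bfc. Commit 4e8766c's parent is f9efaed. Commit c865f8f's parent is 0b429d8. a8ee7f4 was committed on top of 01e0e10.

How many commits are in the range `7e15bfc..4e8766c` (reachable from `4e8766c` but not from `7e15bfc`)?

6

Reachable from 4e8766c: {01e0e10, 0b429d8, 1d10c63, 4e8766c, 674e76e, 7e15bfc, 8fa2f7c, c865f8f, e579846, ee30921, f9efaed}.
Reachable from 7e15bfc: {01e0e10, 0b429d8, 1d10c63, 7e15bfc, e579846}.
In 4e8766c's history but not 7e15bfc's: {4e8766c, 674e76e, 8fa2f7c, c865f8f, ee30921, f9efaed} — 6 commits.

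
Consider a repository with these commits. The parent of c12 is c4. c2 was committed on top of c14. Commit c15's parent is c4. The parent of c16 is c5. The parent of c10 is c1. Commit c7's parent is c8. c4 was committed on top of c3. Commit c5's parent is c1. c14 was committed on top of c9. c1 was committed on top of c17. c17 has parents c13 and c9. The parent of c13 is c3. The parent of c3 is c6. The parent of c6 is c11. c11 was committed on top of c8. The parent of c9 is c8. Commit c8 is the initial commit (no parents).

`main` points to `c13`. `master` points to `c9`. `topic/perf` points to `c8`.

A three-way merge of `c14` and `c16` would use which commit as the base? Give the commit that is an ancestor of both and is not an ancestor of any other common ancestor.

c9

Ancestors of c14: {c14, c8, c9}.
Ancestors of c16: {c1, c11, c13, c16, c17, c3, c5, c6, c8, c9}.
Common ancestors: {c8, c9}.
Among these, c9 is not an ancestor of any other common ancestor — it is the merge base.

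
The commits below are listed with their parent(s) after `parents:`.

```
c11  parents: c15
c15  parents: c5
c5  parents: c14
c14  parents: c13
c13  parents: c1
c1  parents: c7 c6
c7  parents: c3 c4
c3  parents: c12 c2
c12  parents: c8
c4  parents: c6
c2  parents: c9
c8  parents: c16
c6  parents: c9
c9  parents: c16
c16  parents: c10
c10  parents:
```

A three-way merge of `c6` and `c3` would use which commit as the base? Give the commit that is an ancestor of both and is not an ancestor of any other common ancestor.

Ancestors of c6: {c10, c16, c6, c9}.
Ancestors of c3: {c10, c12, c16, c2, c3, c8, c9}.
Common ancestors: {c10, c16, c9}.
Among these, c9 is not an ancestor of any other common ancestor — it is the merge base.

c9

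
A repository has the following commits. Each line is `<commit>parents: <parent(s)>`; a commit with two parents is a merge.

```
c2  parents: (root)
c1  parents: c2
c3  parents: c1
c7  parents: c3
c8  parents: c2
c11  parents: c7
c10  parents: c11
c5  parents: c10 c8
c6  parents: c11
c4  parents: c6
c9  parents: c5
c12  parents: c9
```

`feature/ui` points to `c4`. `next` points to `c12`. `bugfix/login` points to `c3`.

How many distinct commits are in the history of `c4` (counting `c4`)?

Walking parent pointers from c4: reachable set = {c1, c11, c2, c3, c4, c6, c7}.
That is 7 commits.

7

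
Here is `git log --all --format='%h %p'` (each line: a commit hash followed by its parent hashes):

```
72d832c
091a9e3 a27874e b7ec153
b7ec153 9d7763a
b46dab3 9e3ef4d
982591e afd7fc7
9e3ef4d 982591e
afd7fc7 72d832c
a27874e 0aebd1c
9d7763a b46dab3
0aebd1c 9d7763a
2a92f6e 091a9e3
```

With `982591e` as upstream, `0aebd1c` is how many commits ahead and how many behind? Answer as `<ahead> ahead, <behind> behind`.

4 ahead, 0 behind

Reachable from 0aebd1c: {0aebd1c, 72d832c, 982591e, 9d7763a, 9e3ef4d, afd7fc7, b46dab3}.
Reachable from 982591e: {72d832c, 982591e, afd7fc7}.
Only in 0aebd1c's history (ahead): {0aebd1c, 9d7763a, 9e3ef4d, b46dab3} — 4.
Only in 982591e's history (behind): {} — 0.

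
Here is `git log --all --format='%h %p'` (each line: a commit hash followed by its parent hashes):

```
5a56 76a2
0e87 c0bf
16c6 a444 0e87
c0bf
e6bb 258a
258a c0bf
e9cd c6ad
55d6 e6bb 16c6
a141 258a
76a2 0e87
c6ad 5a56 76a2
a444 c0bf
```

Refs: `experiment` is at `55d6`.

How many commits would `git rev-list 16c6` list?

4

Walking parent pointers from 16c6: reachable set = {0e87, 16c6, a444, c0bf}.
That is 4 commits.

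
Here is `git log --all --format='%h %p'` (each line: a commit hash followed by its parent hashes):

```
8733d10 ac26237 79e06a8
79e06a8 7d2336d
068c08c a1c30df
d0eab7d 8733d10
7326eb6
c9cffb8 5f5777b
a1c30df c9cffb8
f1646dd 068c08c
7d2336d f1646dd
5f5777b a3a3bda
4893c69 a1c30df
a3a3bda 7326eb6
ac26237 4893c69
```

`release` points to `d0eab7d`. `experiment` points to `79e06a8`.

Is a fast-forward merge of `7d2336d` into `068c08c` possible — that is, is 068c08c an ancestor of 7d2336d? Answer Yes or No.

Yes

A fast-forward from 068c08c to 7d2336d is possible iff 068c08c is an ancestor of 7d2336d.
Ancestors of 7d2336d: {068c08c, 5f5777b, 7326eb6, 7d2336d, a1c30df, a3a3bda, c9cffb8, f1646dd}.
068c08c is among them, so fast-forward is possible.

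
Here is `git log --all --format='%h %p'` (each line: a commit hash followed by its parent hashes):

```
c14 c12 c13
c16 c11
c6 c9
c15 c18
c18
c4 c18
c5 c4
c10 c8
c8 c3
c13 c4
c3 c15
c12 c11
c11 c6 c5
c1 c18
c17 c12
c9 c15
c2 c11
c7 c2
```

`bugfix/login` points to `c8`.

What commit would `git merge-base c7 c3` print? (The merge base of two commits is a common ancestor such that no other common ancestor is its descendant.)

c15

Ancestors of c7: {c11, c15, c18, c2, c4, c5, c6, c7, c9}.
Ancestors of c3: {c15, c18, c3}.
Common ancestors: {c15, c18}.
Among these, c15 is not an ancestor of any other common ancestor — it is the merge base.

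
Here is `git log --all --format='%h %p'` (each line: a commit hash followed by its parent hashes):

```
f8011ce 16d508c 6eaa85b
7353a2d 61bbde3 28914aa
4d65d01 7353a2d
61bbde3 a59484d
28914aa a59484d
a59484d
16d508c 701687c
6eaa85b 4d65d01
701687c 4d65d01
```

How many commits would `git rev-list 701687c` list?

Walking parent pointers from 701687c: reachable set = {28914aa, 4d65d01, 61bbde3, 701687c, 7353a2d, a59484d}.
That is 6 commits.

6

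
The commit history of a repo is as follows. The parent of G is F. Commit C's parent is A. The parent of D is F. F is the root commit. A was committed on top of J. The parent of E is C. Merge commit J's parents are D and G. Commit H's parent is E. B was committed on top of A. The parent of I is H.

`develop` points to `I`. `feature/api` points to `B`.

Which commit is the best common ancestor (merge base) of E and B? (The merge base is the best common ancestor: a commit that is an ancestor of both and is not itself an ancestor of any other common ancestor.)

Ancestors of E: {A, C, D, E, F, G, J}.
Ancestors of B: {A, B, D, F, G, J}.
Common ancestors: {A, D, F, G, J}.
Among these, A is not an ancestor of any other common ancestor — it is the merge base.

A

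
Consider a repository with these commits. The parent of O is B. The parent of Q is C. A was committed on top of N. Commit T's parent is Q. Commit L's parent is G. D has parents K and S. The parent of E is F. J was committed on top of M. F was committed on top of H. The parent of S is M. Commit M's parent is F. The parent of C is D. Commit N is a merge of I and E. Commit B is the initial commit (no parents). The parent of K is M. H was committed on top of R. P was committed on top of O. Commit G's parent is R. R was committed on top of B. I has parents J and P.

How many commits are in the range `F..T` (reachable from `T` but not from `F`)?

7

Reachable from T: {B, C, D, F, H, K, M, Q, R, S, T}.
Reachable from F: {B, F, H, R}.
In T's history but not F's: {C, D, K, M, Q, S, T} — 7 commits.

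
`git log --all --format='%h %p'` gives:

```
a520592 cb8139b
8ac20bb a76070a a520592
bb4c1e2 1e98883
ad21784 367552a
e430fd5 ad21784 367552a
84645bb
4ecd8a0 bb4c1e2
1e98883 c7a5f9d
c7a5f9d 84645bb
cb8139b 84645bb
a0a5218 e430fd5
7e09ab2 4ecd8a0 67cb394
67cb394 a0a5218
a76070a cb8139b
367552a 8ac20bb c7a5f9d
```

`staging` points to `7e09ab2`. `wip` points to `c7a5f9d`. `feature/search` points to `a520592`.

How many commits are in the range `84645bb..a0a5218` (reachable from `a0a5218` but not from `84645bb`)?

9

Reachable from a0a5218: {367552a, 84645bb, 8ac20bb, a0a5218, a520592, a76070a, ad21784, c7a5f9d, cb8139b, e430fd5}.
Reachable from 84645bb: {84645bb}.
In a0a5218's history but not 84645bb's: {367552a, 8ac20bb, a0a5218, a520592, a76070a, ad21784, c7a5f9d, cb8139b, e430fd5} — 9 commits.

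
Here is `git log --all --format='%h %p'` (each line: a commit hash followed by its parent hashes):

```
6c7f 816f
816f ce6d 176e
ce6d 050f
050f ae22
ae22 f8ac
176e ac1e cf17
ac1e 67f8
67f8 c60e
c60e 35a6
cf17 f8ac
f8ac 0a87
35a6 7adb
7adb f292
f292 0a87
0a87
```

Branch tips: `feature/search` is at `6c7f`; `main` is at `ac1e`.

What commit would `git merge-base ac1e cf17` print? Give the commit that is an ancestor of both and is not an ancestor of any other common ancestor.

0a87

Ancestors of ac1e: {0a87, 35a6, 67f8, 7adb, ac1e, c60e, f292}.
Ancestors of cf17: {0a87, cf17, f8ac}.
Common ancestors: {0a87}.
The only common ancestor is 0a87, so it is the merge base.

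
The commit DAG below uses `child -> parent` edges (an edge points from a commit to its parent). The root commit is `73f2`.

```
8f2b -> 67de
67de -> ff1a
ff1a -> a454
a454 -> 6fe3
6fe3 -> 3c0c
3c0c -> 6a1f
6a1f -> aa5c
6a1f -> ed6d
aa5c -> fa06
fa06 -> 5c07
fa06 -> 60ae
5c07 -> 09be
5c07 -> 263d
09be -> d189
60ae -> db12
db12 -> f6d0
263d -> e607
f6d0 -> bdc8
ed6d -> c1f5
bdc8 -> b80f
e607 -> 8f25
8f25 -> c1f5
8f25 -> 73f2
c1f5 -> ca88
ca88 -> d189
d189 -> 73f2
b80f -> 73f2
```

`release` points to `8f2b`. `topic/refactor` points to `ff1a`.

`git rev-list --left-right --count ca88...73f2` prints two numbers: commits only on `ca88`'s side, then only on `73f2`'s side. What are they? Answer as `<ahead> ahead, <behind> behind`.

2 ahead, 0 behind

Reachable from ca88: {73f2, ca88, d189}.
Reachable from 73f2: {73f2}.
Only in ca88's history (ahead): {ca88, d189} — 2.
Only in 73f2's history (behind): {} — 0.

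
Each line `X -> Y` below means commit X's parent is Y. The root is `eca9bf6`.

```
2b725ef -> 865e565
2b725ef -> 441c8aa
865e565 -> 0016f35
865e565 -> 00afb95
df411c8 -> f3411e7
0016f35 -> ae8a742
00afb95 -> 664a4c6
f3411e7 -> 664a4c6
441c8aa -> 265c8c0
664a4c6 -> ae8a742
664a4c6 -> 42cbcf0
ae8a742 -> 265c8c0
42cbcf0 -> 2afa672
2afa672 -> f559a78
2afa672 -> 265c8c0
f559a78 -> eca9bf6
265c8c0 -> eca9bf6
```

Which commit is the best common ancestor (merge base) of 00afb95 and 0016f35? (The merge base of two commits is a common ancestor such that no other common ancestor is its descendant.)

ae8a742

Ancestors of 00afb95: {00afb95, 265c8c0, 2afa672, 42cbcf0, 664a4c6, ae8a742, eca9bf6, f559a78}.
Ancestors of 0016f35: {0016f35, 265c8c0, ae8a742, eca9bf6}.
Common ancestors: {265c8c0, ae8a742, eca9bf6}.
Among these, ae8a742 is not an ancestor of any other common ancestor — it is the merge base.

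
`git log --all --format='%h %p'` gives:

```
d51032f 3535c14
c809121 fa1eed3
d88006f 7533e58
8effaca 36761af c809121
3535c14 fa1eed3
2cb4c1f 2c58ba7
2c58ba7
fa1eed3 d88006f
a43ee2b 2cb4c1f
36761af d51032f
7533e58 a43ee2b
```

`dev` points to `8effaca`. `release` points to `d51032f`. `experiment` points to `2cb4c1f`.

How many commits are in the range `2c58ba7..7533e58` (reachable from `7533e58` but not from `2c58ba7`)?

3

Reachable from 7533e58: {2c58ba7, 2cb4c1f, 7533e58, a43ee2b}.
Reachable from 2c58ba7: {2c58ba7}.
In 7533e58's history but not 2c58ba7's: {2cb4c1f, 7533e58, a43ee2b} — 3 commits.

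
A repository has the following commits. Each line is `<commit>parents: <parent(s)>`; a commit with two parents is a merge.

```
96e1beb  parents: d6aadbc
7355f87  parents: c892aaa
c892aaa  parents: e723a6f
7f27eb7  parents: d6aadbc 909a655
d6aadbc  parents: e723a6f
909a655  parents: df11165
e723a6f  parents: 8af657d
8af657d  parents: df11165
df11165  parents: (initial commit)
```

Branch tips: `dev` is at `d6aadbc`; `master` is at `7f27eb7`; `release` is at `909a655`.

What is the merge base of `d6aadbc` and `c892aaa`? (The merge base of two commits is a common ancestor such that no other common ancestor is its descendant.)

e723a6f

Ancestors of d6aadbc: {8af657d, d6aadbc, df11165, e723a6f}.
Ancestors of c892aaa: {8af657d, c892aaa, df11165, e723a6f}.
Common ancestors: {8af657d, df11165, e723a6f}.
Among these, e723a6f is not an ancestor of any other common ancestor — it is the merge base.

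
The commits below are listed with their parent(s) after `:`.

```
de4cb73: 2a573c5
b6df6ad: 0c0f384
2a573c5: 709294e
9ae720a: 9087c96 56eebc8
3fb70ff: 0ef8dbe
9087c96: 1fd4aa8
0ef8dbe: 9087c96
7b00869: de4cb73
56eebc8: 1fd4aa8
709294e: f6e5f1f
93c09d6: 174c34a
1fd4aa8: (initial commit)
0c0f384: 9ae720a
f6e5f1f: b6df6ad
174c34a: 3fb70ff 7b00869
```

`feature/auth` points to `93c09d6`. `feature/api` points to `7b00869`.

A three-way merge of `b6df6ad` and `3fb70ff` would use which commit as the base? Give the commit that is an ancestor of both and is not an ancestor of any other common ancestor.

Ancestors of b6df6ad: {0c0f384, 1fd4aa8, 56eebc8, 9087c96, 9ae720a, b6df6ad}.
Ancestors of 3fb70ff: {0ef8dbe, 1fd4aa8, 3fb70ff, 9087c96}.
Common ancestors: {1fd4aa8, 9087c96}.
Among these, 9087c96 is not an ancestor of any other common ancestor — it is the merge base.

9087c96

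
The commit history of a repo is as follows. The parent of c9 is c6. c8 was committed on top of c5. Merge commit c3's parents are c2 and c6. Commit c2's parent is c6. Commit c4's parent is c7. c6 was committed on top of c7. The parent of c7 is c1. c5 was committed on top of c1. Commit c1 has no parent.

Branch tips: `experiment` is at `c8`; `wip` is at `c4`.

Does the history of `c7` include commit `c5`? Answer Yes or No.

No

Ancestors of c7: {c1, c7}.
c5 is not in that set, so it is not an ancestor of c7.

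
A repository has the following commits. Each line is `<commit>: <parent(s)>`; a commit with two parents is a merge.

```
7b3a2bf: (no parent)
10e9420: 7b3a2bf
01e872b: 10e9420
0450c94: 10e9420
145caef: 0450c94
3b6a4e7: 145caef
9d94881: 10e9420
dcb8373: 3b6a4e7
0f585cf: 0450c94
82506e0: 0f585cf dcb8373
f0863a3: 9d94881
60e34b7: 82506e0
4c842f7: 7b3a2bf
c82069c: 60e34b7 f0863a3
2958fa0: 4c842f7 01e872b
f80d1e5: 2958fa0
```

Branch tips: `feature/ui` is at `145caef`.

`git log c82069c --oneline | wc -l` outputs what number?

12

Walking parent pointers from c82069c: reachable set = {0450c94, 0f585cf, 10e9420, 145caef, 3b6a4e7, 60e34b7, 7b3a2bf, 82506e0, 9d94881, c82069c, dcb8373, f0863a3}.
That is 12 commits.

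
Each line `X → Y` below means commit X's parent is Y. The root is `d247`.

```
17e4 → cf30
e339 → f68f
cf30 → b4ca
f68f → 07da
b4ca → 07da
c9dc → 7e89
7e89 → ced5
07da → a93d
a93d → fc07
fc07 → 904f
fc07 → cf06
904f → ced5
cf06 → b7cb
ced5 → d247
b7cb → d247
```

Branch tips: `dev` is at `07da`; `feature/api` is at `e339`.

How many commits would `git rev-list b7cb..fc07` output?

Reachable from fc07: {904f, b7cb, ced5, cf06, d247, fc07}.
Reachable from b7cb: {b7cb, d247}.
In fc07's history but not b7cb's: {904f, ced5, cf06, fc07} — 4 commits.

4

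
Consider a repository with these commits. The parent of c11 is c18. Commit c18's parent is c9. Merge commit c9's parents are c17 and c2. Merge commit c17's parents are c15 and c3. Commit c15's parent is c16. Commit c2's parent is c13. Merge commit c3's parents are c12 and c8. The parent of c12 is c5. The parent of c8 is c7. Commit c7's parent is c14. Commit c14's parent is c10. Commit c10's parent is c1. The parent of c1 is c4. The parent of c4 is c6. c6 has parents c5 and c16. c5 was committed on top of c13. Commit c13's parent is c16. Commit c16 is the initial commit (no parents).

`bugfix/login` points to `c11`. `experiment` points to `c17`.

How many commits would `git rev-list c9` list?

16

Walking parent pointers from c9: reachable set = {c1, c10, c12, c13, c14, c15, c16, c17, c2, c3, c4, c5, c6, c7, c8, c9}.
That is 16 commits.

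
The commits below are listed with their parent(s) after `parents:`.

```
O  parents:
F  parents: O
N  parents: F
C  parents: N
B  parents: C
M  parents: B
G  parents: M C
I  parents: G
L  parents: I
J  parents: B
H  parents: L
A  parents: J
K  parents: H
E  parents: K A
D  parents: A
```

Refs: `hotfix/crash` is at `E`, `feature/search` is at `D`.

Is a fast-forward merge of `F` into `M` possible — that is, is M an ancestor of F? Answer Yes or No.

No

A fast-forward from M to F is possible iff M is an ancestor of F.
Ancestors of F: {F, O}.
M is not among them, so fast-forward is not possible.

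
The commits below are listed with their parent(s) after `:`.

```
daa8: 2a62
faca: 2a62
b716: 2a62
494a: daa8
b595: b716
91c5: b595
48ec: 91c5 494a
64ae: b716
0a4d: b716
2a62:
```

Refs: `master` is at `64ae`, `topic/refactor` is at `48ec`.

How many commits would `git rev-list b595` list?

3

Walking parent pointers from b595: reachable set = {2a62, b595, b716}.
That is 3 commits.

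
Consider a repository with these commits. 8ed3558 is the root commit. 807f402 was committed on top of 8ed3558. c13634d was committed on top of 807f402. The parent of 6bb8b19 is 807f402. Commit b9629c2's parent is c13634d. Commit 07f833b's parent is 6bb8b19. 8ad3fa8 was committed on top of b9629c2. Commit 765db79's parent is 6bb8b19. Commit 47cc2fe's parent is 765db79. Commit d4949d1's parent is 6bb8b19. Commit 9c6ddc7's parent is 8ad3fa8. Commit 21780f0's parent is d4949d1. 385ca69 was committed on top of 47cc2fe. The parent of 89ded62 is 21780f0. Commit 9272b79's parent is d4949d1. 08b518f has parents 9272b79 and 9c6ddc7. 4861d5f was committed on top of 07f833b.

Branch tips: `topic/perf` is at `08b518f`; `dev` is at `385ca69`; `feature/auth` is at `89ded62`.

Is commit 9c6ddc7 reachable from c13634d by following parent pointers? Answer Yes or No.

No

Ancestors of c13634d: {807f402, 8ed3558, c13634d}.
9c6ddc7 is not in that set, so it is not an ancestor of c13634d.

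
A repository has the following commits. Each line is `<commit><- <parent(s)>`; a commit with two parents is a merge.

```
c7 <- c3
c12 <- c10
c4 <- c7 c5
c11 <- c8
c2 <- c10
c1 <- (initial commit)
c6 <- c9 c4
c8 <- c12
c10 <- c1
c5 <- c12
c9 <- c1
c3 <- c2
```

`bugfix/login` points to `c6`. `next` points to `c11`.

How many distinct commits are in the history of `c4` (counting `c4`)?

Walking parent pointers from c4: reachable set = {c1, c10, c12, c2, c3, c4, c5, c7}.
That is 8 commits.

8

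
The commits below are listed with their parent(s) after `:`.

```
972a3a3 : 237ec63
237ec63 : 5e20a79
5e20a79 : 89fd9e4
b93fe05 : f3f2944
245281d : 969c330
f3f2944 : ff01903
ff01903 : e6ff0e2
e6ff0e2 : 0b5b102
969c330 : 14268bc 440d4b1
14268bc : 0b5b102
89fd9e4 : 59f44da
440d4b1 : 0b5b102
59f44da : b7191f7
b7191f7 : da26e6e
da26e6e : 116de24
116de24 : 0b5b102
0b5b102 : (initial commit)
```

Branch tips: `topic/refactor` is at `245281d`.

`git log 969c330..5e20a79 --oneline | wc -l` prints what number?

6

Reachable from 5e20a79: {0b5b102, 116de24, 59f44da, 5e20a79, 89fd9e4, b7191f7, da26e6e}.
Reachable from 969c330: {0b5b102, 14268bc, 440d4b1, 969c330}.
In 5e20a79's history but not 969c330's: {116de24, 59f44da, 5e20a79, 89fd9e4, b7191f7, da26e6e} — 6 commits.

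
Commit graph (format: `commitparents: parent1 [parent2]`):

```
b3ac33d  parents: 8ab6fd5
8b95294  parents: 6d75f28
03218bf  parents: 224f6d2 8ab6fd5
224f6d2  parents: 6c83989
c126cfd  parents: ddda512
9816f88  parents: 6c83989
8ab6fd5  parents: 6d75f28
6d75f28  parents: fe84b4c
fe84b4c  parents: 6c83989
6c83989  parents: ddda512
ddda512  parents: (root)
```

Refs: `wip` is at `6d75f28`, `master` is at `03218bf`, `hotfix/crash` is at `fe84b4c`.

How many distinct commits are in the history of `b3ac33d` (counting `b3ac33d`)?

6

Walking parent pointers from b3ac33d: reachable set = {6c83989, 6d75f28, 8ab6fd5, b3ac33d, ddda512, fe84b4c}.
That is 6 commits.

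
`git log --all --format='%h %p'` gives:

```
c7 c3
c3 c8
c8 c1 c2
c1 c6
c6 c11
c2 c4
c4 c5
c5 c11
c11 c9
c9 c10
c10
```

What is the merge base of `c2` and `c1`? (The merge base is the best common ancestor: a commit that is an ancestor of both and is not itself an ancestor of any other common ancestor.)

Ancestors of c2: {c10, c11, c2, c4, c5, c9}.
Ancestors of c1: {c1, c10, c11, c6, c9}.
Common ancestors: {c10, c11, c9}.
Among these, c11 is not an ancestor of any other common ancestor — it is the merge base.

c11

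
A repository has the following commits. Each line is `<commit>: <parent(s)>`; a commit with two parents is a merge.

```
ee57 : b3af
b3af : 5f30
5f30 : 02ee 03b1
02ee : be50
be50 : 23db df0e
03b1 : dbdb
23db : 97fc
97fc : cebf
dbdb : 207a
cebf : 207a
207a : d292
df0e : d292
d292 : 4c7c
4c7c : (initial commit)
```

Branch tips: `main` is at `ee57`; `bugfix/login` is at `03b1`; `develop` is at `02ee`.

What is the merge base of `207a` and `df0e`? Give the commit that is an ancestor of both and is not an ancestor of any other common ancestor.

d292

Ancestors of 207a: {207a, 4c7c, d292}.
Ancestors of df0e: {4c7c, d292, df0e}.
Common ancestors: {4c7c, d292}.
Among these, d292 is not an ancestor of any other common ancestor — it is the merge base.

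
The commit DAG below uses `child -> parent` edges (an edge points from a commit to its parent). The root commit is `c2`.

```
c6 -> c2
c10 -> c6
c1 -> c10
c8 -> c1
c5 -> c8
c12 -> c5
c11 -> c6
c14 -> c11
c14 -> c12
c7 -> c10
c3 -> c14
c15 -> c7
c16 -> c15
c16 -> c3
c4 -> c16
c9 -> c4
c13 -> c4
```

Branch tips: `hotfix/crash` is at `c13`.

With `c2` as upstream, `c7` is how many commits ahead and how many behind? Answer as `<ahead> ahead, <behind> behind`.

3 ahead, 0 behind

Reachable from c7: {c10, c2, c6, c7}.
Reachable from c2: {c2}.
Only in c7's history (ahead): {c10, c6, c7} — 3.
Only in c2's history (behind): {} — 0.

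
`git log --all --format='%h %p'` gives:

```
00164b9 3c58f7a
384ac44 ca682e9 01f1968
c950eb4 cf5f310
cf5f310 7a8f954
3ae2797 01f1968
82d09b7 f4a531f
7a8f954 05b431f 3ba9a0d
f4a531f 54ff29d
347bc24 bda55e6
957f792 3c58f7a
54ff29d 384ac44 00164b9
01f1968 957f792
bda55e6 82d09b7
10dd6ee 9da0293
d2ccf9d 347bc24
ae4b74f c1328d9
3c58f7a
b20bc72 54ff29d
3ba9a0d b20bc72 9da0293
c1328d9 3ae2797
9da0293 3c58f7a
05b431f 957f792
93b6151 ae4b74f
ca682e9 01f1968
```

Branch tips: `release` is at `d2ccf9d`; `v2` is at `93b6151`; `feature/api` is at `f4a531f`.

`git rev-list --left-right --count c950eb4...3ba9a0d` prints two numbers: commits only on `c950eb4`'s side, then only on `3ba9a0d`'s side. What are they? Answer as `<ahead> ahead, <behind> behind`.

Reachable from c950eb4: {00164b9, 01f1968, 05b431f, 384ac44, 3ba9a0d, 3c58f7a, 54ff29d, 7a8f954, 957f792, 9da0293, b20bc72, c950eb4, ca682e9, cf5f310}.
Reachable from 3ba9a0d: {00164b9, 01f1968, 384ac44, 3ba9a0d, 3c58f7a, 54ff29d, 957f792, 9da0293, b20bc72, ca682e9}.
Only in c950eb4's history (ahead): {05b431f, 7a8f954, c950eb4, cf5f310} — 4.
Only in 3ba9a0d's history (behind): {} — 0.

4 ahead, 0 behind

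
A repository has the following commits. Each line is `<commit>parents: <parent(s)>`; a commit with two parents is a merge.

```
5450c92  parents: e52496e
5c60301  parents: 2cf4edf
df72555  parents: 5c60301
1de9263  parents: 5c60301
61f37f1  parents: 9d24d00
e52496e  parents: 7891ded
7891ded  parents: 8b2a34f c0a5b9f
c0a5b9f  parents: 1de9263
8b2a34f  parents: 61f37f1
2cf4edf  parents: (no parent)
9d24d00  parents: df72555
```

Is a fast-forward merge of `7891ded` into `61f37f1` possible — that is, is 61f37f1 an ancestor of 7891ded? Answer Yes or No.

Yes

A fast-forward from 61f37f1 to 7891ded is possible iff 61f37f1 is an ancestor of 7891ded.
Ancestors of 7891ded: {1de9263, 2cf4edf, 5c60301, 61f37f1, 7891ded, 8b2a34f, 9d24d00, c0a5b9f, df72555}.
61f37f1 is among them, so fast-forward is possible.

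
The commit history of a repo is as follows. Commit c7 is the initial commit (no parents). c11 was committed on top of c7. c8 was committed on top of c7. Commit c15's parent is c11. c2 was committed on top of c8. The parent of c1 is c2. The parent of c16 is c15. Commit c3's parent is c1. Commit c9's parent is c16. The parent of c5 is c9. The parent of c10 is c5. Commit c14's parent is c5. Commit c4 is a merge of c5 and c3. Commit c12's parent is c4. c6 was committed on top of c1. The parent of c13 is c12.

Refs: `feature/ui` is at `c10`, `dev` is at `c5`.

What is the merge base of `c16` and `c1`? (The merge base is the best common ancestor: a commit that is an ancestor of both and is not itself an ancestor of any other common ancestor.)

Ancestors of c16: {c11, c15, c16, c7}.
Ancestors of c1: {c1, c2, c7, c8}.
Common ancestors: {c7}.
The only common ancestor is c7, so it is the merge base.

c7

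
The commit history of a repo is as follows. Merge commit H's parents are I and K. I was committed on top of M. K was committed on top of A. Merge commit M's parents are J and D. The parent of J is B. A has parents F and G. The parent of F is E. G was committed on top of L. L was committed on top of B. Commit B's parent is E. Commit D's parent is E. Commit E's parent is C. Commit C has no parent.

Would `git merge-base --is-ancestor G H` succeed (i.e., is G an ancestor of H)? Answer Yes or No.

Yes

Ancestors of H (commits reachable by following parents): {A, B, C, D, E, F, G, H, I, J, K, L, M}.
G is in that set, so it is an ancestor of H.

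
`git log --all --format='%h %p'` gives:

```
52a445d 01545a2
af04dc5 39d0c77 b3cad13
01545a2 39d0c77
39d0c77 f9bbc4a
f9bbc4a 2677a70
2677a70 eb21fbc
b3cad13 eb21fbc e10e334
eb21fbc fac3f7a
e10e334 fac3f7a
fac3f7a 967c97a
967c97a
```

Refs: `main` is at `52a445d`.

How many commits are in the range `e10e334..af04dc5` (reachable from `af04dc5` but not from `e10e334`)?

Reachable from af04dc5: {2677a70, 39d0c77, 967c97a, af04dc5, b3cad13, e10e334, eb21fbc, f9bbc4a, fac3f7a}.
Reachable from e10e334: {967c97a, e10e334, fac3f7a}.
In af04dc5's history but not e10e334's: {2677a70, 39d0c77, af04dc5, b3cad13, eb21fbc, f9bbc4a} — 6 commits.

6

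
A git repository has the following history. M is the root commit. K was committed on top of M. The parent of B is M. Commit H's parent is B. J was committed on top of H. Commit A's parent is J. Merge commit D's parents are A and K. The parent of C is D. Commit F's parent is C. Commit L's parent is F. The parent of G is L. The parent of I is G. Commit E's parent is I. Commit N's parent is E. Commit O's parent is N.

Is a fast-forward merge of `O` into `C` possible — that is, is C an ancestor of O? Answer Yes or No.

A fast-forward from C to O is possible iff C is an ancestor of O.
Ancestors of O: {A, B, C, D, E, F, G, H, I, J, K, L, M, N, O}.
C is among them, so fast-forward is possible.

Yes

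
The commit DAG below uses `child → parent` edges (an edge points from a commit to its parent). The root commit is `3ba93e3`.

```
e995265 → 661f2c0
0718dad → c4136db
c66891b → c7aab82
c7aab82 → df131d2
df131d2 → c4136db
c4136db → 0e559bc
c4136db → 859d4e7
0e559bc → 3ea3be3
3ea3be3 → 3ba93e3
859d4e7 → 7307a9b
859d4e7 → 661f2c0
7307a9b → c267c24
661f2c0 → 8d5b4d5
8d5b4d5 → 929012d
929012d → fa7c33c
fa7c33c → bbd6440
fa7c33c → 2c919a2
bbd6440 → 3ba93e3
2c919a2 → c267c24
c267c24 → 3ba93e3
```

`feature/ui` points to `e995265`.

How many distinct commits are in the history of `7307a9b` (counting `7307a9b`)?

Walking parent pointers from 7307a9b: reachable set = {3ba93e3, 7307a9b, c267c24}.
That is 3 commits.

3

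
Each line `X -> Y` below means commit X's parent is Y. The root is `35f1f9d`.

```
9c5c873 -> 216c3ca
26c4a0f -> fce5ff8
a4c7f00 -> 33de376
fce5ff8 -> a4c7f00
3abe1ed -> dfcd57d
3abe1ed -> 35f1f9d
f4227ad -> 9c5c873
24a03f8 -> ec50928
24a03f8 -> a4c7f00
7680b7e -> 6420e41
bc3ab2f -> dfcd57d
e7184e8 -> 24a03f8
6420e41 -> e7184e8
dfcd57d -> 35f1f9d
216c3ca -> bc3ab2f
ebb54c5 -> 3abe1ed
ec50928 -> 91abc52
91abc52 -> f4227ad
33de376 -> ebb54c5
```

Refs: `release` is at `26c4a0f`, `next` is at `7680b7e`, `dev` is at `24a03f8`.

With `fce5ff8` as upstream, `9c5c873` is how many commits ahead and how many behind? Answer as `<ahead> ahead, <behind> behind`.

3 ahead, 5 behind

Reachable from 9c5c873: {216c3ca, 35f1f9d, 9c5c873, bc3ab2f, dfcd57d}.
Reachable from fce5ff8: {33de376, 35f1f9d, 3abe1ed, a4c7f00, dfcd57d, ebb54c5, fce5ff8}.
Only in 9c5c873's history (ahead): {216c3ca, 9c5c873, bc3ab2f} — 3.
Only in fce5ff8's history (behind): {33de376, 3abe1ed, a4c7f00, ebb54c5, fce5ff8} — 5.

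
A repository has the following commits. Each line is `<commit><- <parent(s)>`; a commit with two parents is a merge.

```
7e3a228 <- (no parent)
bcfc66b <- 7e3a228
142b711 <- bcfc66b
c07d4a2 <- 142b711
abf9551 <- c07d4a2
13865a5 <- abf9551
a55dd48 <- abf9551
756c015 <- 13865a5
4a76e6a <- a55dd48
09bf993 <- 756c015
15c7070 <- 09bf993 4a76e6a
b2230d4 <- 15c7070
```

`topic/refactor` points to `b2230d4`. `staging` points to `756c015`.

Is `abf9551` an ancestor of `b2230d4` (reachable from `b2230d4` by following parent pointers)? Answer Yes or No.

Ancestors of b2230d4 (commits reachable by following parents): {09bf993, 13865a5, 142b711, 15c7070, 4a76e6a, 756c015, 7e3a228, a55dd48, abf9551, b2230d4, bcfc66b, c07d4a2}.
abf9551 is in that set, so it is an ancestor of b2230d4.

Yes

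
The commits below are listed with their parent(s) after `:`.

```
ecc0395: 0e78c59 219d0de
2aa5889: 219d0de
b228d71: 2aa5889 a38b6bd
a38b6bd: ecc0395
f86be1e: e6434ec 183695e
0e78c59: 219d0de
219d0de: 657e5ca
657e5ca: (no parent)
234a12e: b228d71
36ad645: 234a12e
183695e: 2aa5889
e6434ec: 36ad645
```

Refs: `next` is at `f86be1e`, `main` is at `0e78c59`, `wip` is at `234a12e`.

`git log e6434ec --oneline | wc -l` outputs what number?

Walking parent pointers from e6434ec: reachable set = {0e78c59, 219d0de, 234a12e, 2aa5889, 36ad645, 657e5ca, a38b6bd, b228d71, e6434ec, ecc0395}.
That is 10 commits.

10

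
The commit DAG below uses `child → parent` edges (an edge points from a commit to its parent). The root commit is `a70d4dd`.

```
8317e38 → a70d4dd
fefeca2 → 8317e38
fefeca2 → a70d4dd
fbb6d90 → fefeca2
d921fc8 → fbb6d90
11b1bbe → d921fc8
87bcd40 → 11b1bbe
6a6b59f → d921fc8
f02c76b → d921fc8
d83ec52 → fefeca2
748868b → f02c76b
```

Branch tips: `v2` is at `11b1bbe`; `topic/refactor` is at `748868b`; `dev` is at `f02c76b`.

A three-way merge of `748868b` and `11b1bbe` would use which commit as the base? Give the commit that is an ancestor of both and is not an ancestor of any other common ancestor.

Ancestors of 748868b: {748868b, 8317e38, a70d4dd, d921fc8, f02c76b, fbb6d90, fefeca2}.
Ancestors of 11b1bbe: {11b1bbe, 8317e38, a70d4dd, d921fc8, fbb6d90, fefeca2}.
Common ancestors: {8317e38, a70d4dd, d921fc8, fbb6d90, fefeca2}.
Among these, d921fc8 is not an ancestor of any other common ancestor — it is the merge base.

d921fc8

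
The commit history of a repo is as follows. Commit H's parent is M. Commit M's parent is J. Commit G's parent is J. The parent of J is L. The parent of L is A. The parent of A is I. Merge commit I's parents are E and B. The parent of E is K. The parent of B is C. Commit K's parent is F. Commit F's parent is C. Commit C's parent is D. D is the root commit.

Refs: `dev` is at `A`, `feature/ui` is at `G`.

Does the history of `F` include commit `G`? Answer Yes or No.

Ancestors of F: {C, D, F}.
G is not in that set, so it is not an ancestor of F.

No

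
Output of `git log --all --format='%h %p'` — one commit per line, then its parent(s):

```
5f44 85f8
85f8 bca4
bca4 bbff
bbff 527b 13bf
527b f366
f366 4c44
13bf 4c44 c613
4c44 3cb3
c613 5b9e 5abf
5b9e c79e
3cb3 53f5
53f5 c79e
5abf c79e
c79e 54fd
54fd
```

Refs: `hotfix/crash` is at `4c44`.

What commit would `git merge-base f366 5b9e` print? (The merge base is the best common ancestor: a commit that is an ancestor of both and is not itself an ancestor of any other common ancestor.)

c79e

Ancestors of f366: {3cb3, 4c44, 53f5, 54fd, c79e, f366}.
Ancestors of 5b9e: {54fd, 5b9e, c79e}.
Common ancestors: {54fd, c79e}.
Among these, c79e is not an ancestor of any other common ancestor — it is the merge base.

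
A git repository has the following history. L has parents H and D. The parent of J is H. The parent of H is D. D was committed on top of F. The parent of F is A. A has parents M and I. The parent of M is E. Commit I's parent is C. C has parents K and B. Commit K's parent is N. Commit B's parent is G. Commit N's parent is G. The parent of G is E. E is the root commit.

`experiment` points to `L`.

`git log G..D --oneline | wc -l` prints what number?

9

Reachable from D: {A, B, C, D, E, F, G, I, K, M, N}.
Reachable from G: {E, G}.
In D's history but not G's: {A, B, C, D, F, I, K, M, N} — 9 commits.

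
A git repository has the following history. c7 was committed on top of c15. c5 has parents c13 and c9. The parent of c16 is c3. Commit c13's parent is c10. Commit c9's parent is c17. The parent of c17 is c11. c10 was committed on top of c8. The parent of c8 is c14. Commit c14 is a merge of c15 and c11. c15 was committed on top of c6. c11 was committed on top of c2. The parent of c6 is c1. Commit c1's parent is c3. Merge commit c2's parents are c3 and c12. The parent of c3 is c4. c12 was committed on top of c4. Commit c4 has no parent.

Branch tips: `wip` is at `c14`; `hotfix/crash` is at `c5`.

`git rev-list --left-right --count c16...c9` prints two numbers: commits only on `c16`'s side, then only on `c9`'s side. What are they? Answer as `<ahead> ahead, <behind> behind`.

1 ahead, 5 behind

Reachable from c16: {c16, c3, c4}.
Reachable from c9: {c11, c12, c17, c2, c3, c4, c9}.
Only in c16's history (ahead): {c16} — 1.
Only in c9's history (behind): {c11, c12, c17, c2, c9} — 5.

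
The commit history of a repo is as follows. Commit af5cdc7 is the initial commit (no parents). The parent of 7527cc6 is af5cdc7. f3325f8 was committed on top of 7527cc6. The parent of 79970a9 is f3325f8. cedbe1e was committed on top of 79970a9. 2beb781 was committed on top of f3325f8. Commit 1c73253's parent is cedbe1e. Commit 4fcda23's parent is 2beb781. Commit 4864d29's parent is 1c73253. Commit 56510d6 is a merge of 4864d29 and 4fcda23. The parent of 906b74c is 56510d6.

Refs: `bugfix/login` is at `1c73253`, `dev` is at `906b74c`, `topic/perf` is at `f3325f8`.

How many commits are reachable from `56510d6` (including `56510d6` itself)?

Walking parent pointers from 56510d6: reachable set = {1c73253, 2beb781, 4864d29, 4fcda23, 56510d6, 7527cc6, 79970a9, af5cdc7, cedbe1e, f3325f8}.
That is 10 commits.

10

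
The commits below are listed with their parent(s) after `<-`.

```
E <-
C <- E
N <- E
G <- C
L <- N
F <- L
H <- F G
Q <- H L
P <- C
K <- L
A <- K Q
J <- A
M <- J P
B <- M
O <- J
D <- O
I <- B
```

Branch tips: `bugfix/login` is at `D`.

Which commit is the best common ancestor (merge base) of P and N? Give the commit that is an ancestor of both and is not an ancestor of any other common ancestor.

Ancestors of P: {C, E, P}.
Ancestors of N: {E, N}.
Common ancestors: {E}.
The only common ancestor is E, so it is the merge base.

E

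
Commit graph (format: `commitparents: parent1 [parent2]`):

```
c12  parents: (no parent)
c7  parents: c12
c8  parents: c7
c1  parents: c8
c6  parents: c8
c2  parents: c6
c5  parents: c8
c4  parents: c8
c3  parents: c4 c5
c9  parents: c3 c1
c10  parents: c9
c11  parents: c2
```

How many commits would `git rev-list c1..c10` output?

5

Reachable from c10: {c1, c10, c12, c3, c4, c5, c7, c8, c9}.
Reachable from c1: {c1, c12, c7, c8}.
In c10's history but not c1's: {c10, c3, c4, c5, c9} — 5 commits.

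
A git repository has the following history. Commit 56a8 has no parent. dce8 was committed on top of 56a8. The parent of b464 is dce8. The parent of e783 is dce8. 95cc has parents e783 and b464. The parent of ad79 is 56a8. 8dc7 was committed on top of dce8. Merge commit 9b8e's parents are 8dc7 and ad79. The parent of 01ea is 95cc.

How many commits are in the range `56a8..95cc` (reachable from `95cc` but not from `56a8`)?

Reachable from 95cc: {56a8, 95cc, b464, dce8, e783}.
Reachable from 56a8: {56a8}.
In 95cc's history but not 56a8's: {95cc, b464, dce8, e783} — 4 commits.

4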